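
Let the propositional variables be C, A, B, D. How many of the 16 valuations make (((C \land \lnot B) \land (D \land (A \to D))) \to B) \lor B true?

Initial set: {((((C \land \lnot B) \land (D \land (A \to D))) \to B) \lor B)}.
((((C \land \lnot B) \land (D \land (A \to D))) \to B) \lor B): β-rule — branch into (((C \land \lnot B) \land (D \land (A \to D))) \to B)  //  B.
  branch 1 (add (((C \land \lnot B) \land (D \land (A \to D))) \to B)):
    (((C \land \lnot B) \land (D \land (A \to D))) \to B): β-rule — branch into \lnot ((C \land \lnot B) \land (D \land (A \to D)))  //  B.
      branch 1.1 (add \lnot ((C \land \lnot B) \land (D \land (A \to D)))):
        \lnot ((C \land \lnot B) \land (D \land (A \to D))): β-rule — branch into \lnot (C \land \lnot B)  //  \lnot (D \land (A \to D)).
          branch 1.1.1 (add \lnot (C \land \lnot B)):
            \lnot (C \land \lnot B): β-rule — branch into \lnot C  //  \lnot \lnot B.
              branch 1.1.1.1 (add \lnot C):
                ○ open, literals {C=0}.
              branch 1.1.1.2 (add \lnot \lnot B):
                ○ open, literals {B=1}.
          branch 1.1.2 (add \lnot (D \land (A \to D))):
            \lnot (D \land (A \to D)): β-rule — branch into \lnot D  //  \lnot (A \to D).
              branch 1.1.2.1 (add \lnot D):
                ○ open, literals {D=0}.
              branch 1.1.2.2 (add \lnot (A \to D)):
                \lnot (A \to D): α-rule — add A, \lnot D.
                ○ open, literals {A=1, D=0}.
      branch 1.2 (add B):
        ○ open, literals {B=1}.
  branch 2 (add B):
    ○ open, literals {B=1}.
0 branches closed, 6 open.
Each open branch fixes some atoms; the unmentioned ones are free. Counting distinct full assignments: branch {C=0} (A, B, D) contributes 8 new; branch {B=1} (C, A, D) contributes 4 new; branch {D=0} (C, A, B) contributes 2 new; branch {A=1, D=0} (C, B) contributes 0 new; branch {B=1} (C, A, D) contributes 0 new; branch {B=1} (C, A, D) contributes 0 new. Total: 14.

14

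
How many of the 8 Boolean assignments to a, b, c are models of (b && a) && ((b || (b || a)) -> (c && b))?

1

Initial set: {((b && a) && ((b || (b || a)) -> (c && b)))}.
((b && a) && ((b || (b || a)) -> (c && b))): α-rule — add (b && a), ((b || (b || a)) -> (c && b)).
(b && a): α-rule — add b, a.
((b || (b || a)) -> (c && b)): β-rule — branch into !(b || (b || a))  //  (c && b).
  branch 1 (add !(b || (b || a))):
    !(b || (b || a)): α-rule — add !b, !(b || a).
    × closes — contains both b and !b.
  branch 2 (add (c && b)):
    (c && b): α-rule — add c, b.
    ○ open, literals {a=T, b=T, c=T}.
1 branch closed, 1 open.
Each open branch fixes some atoms; the unmentioned ones are free. Counting distinct full assignments: branch {a=T, b=T, c=T} (none free) contributes 1 new. Total: 1.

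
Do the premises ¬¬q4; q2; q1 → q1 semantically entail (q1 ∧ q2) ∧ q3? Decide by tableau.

Initial set: {¬¬q4; q2; (q1 → q1); ¬((q1 ∧ q2) ∧ q3)}.
¬¬q4: drop double negation, giving q4.
(q1 → q1): β-rule — branch into ¬q1  //  q1.
  branch 1 (add ¬q1):
    ¬((q1 ∧ q2) ∧ q3): β-rule — branch into ¬(q1 ∧ q2)  //  ¬q3.
      branch 1.1 (add ¬(q1 ∧ q2)):
        ¬(q1 ∧ q2): β-rule — branch into ¬q1  //  ¬q2.
          branch 1.1.1 (add ¬q1):
            ○ open, literals {q1=false, q2=true, q4=true}.
          branch 1.1.2 (add ¬q2):
            × closes — contains both q2 and ¬q2.
      branch 1.2 (add ¬q3):
        ○ open, literals {q1=false, q2=true, q3=false, q4=true}.
  branch 2 (add q1):
    ¬((q1 ∧ q2) ∧ q3): β-rule — branch into ¬(q1 ∧ q2)  //  ¬q3.
      branch 2.1 (add ¬(q1 ∧ q2)):
        ¬(q1 ∧ q2): β-rule — branch into ¬q1  //  ¬q2.
          branch 2.1.1 (add ¬q1):
            × closes — contains both q1 and ¬q1.
          branch 2.1.2 (add ¬q2):
            × closes — contains both q2 and ¬q2.
      branch 2.2 (add ¬q3):
        ○ open, literals {q1=true, q2=true, q3=false, q4=true}.
3 branches closed, 3 open.
An open branch gives a countermodel: q1=false, q2=true, q4=true (unmentioned atoms arbitrary); the premises hold there but the conclusion fails.

No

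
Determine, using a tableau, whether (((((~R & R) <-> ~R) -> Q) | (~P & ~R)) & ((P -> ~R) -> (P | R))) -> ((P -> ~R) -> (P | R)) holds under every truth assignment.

Assume the negation and expand:
Initial set: {~((((((~R & R) <-> ~R) -> Q) | (~P & ~R)) & ((P -> ~R) -> (P | R))) -> ((P -> ~R) -> (P | R)))}.
~((((((~R & R) <-> ~R) -> Q) | (~P & ~R)) & ((P -> ~R) -> (P | R))) -> ((P -> ~R) -> (P | R))): α-rule — add (((((~R & R) <-> ~R) -> Q) | (~P & ~R)) & ((P -> ~R) -> (P | R))), ~((P -> ~R) -> (P | R)).
(((((~R & R) <-> ~R) -> Q) | (~P & ~R)) & ((P -> ~R) -> (P | R))): α-rule — add ((((~R & R) <-> ~R) -> Q) | (~P & ~R)), ((P -> ~R) -> (P | R)).
~((P -> ~R) -> (P | R)): α-rule — add (P -> ~R), ~(P | R).
~(P | R): α-rule — add ~P, ~R.
((((~R & R) <-> ~R) -> Q) | (~P & ~R)): β-rule — branch into (((~R & R) <-> ~R) -> Q)  //  (~P & ~R).
  branch 1 (add (((~R & R) <-> ~R) -> Q)):
    ((P -> ~R) -> (P | R)): β-rule — branch into ~(P -> ~R)  //  (P | R).
      branch 1.1 (add ~(P -> ~R)):
        ~(P -> ~R): α-rule — add P, ~~R.
        × closes — contains both P and ~P.
      branch 1.2 (add (P | R)):
        (P -> ~R): β-rule — branch into ~P  //  ~R.
          branch 1.2.1 (add ~P):
            (((~R & R) <-> ~R) -> Q): β-rule — branch into ~((~R & R) <-> ~R)  //  Q.
              branch 1.2.1.1 (add ~((~R & R) <-> ~R)):
                (P | R): β-rule — branch into P  //  R.
                  branch 1.2.1.1.1 (add P):
                    × closes — contains both P and ~P.
                  branch 1.2.1.1.2 (add R):
                    × closes — contains both R and ~R.
              branch 1.2.1.2 (add Q):
                (P | R): β-rule — branch into P  //  R.
                  branch 1.2.1.2.1 (add P):
                    × closes — contains both P and ~P.
                  branch 1.2.1.2.2 (add R):
                    × closes — contains both R and ~R.
          branch 1.2.2 (add ~R):
            (((~R & R) <-> ~R) -> Q): β-rule — branch into ~((~R & R) <-> ~R)  //  Q.
              branch 1.2.2.1 (add ~((~R & R) <-> ~R)):
                (P | R): β-rule — branch into P  //  R.
                  branch 1.2.2.1.1 (add P):
                    × closes — contains both P and ~P.
                  branch 1.2.2.1.2 (add R):
                    × closes — contains both R and ~R.
              branch 1.2.2.2 (add Q):
                (P | R): β-rule — branch into P  //  R.
                  branch 1.2.2.2.1 (add P):
                    × closes — contains both P and ~P.
                  branch 1.2.2.2.2 (add R):
                    × closes — contains both R and ~R.
  branch 2 (add (~P & ~R)):
    (~P & ~R): α-rule — add ~P, ~R.
    ((P -> ~R) -> (P | R)): β-rule — branch into ~(P -> ~R)  //  (P | R).
      branch 2.1 (add ~(P -> ~R)):
        ~(P -> ~R): α-rule — add P, ~~R.
        × closes — contains both P and ~P.
      branch 2.2 (add (P | R)):
        (P -> ~R): β-rule — branch into ~P  //  ~R.
          branch 2.2.1 (add ~P):
            (P | R): β-rule — branch into P  //  R.
              branch 2.2.1.1 (add P):
                × closes — contains both P and ~P.
              branch 2.2.1.2 (add R):
                × closes — contains both R and ~R.
          branch 2.2.2 (add ~R):
            (P | R): β-rule — branch into P  //  R.
              branch 2.2.2.1 (add P):
                × closes — contains both P and ~P.
              branch 2.2.2.2 (add R):
                × closes — contains both R and ~R.
All 14 branches close.
Every branch closed, so the negation is unsatisfiable and the formula is valid.

Valid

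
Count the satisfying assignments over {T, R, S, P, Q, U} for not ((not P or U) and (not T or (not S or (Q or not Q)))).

16

Initial set: {not ((not P or U) and (not T or (not S or (Q or not Q))))}.
not ((not P or U) and (not T or (not S or (Q or not Q)))): β-rule — branch into not (not P or U)  //  not (not T or (not S or (Q or not Q))).
  branch 1 (add not (not P or U)):
    not (not P or U): α-rule — add not not P, not U.
    ○ open, literals {P=true, U=false}.
  branch 2 (add not (not T or (not S or (Q or not Q)))):
    not (not T or (not S or (Q or not Q))): α-rule — add not not T, not (not S or (Q or not Q)).
    not (not S or (Q or not Q)): α-rule — add not not S, not (Q or not Q).
    not (Q or not Q): α-rule — add not Q, not not Q.
    × closes — contains both Q and not Q.
1 branch closed, 1 open.
Each open branch fixes some atoms; the unmentioned ones are free. Counting distinct full assignments: branch {P=true, U=false} (T, R, S, Q) contributes 16 new. Total: 16.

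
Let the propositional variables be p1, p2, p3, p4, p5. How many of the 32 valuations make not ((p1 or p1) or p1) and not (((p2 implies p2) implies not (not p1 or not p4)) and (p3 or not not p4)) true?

Initial set: {(not ((p1 or p1) or p1) and not (((p2 implies p2) implies not (not p1 or not p4)) and (p3 or not not p4)))}.
(not ((p1 or p1) or p1) and not (((p2 implies p2) implies not (not p1 or not p4)) and (p3 or not not p4))): α-rule — add not ((p1 or p1) or p1), not (((p2 implies p2) implies not (not p1 or not p4)) and (p3 or not not p4)).
not ((p1 or p1) or p1): α-rule — add not (p1 or p1), not p1.
not (p1 or p1): α-rule — add not p1, not p1.
not (((p2 implies p2) implies not (not p1 or not p4)) and (p3 or not not p4)): β-rule — branch into not ((p2 implies p2) implies not (not p1 or not p4))  //  not (p3 or not not p4).
  branch 1 (add not ((p2 implies p2) implies not (not p1 or not p4))):
    not ((p2 implies p2) implies not (not p1 or not p4)): α-rule — add (p2 implies p2), not not (not p1 or not p4).
    (p2 implies p2): β-rule — branch into not p2  //  p2.
      branch 1.1 (add not p2):
        not not (not p1 or not p4): β-rule — branch into not p1  //  not p4.
          branch 1.1.1 (add not p1):
            ○ open, literals {p1=0, p2=0}.
          branch 1.1.2 (add not p4):
            ○ open, literals {p1=0, p2=0, p4=0}.
      branch 1.2 (add p2):
        not not (not p1 or not p4): β-rule — branch into not p1  //  not p4.
          branch 1.2.1 (add not p1):
            ○ open, literals {p1=0, p2=1}.
          branch 1.2.2 (add not p4):
            ○ open, literals {p1=0, p2=1, p4=0}.
  branch 2 (add not (p3 or not not p4)):
    not (p3 or not not p4): α-rule — add not p3, not not not p4.
    not not not p4: drop double negation, giving not p4.
    ○ open, literals {p1=0, p3=0, p4=0}.
0 branches closed, 5 open.
Each open branch fixes some atoms; the unmentioned ones are free. Counting distinct full assignments: branch {p1=0, p2=0} (p3, p4, p5) contributes 8 new; branch {p1=0, p2=0, p4=0} (p3, p5) contributes 0 new; branch {p1=0, p2=1} (p3, p4, p5) contributes 8 new; branch {p1=0, p2=1, p4=0} (p3, p5) contributes 0 new; branch {p1=0, p3=0, p4=0} (p2, p5) contributes 0 new. Total: 16.

16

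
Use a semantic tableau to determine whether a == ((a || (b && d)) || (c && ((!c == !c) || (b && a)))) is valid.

Not valid

Assume the negation and expand:
Initial set: {!(a == ((a || (b && d)) || (c && ((!c == !c) || (b && a)))))}.
!(a == ((a || (b && d)) || (c && ((!c == !c) || (b && a))))): β-rule — branch into a, !((a || (b && d)) || (c && ((!c == !c) || (b && a))))  //  !a, ((a || (b && d)) || (c && ((!c == !c) || (b && a)))).
  branch 1 (add a, !((a || (b && d)) || (c && ((!c == !c) || (b && a))))):
    !((a || (b && d)) || (c && ((!c == !c) || (b && a)))): α-rule — add !(a || (b && d)), !(c && ((!c == !c) || (b && a))).
    !(a || (b && d)): α-rule — add !a, !(b && d).
    × closes — contains both a and !a.
  branch 2 (add !a, ((a || (b && d)) || (c && ((!c == !c) || (b && a))))):
    ((a || (b && d)) || (c && ((!c == !c) || (b && a)))): β-rule — branch into (a || (b && d))  //  (c && ((!c == !c) || (b && a))).
      branch 2.1 (add (a || (b && d))):
        (a || (b && d)): β-rule — branch into a  //  (b && d).
          branch 2.1.1 (add a):
            × closes — contains both a and !a.
          branch 2.1.2 (add (b && d)):
            (b && d): α-rule — add b, d.
            ○ open, literals {a=0, b=1, d=1}.
      branch 2.2 (add (c && ((!c == !c) || (b && a)))):
        (c && ((!c == !c) || (b && a))): α-rule — add c, ((!c == !c) || (b && a)).
        ((!c == !c) || (b && a)): β-rule — branch into (!c == !c)  //  (b && a).
          branch 2.2.1 (add (!c == !c)):
            (!c == !c): β-rule — branch into !c, !c  //  !!c, !!c.
              branch 2.2.1.1 (add !c, !c):
                × closes — contains both c and !c.
              branch 2.2.1.2 (add !!c, !!c):
                ○ open, literals {a=0, c=1}.
          branch 2.2.2 (add (b && a)):
            (b && a): α-rule — add b, a.
            × closes — contains both a and !a.
4 branches closed, 2 open.
An open branch gives a countermodel: a=0, b=1, d=1 (unmentioned atoms arbitrary); under it the original formula is false.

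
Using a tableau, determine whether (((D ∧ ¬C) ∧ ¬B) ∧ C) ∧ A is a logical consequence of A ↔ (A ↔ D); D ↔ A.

Initial set: {(A ↔ (A ↔ D)); (D ↔ A); ¬((((D ∧ ¬C) ∧ ¬B) ∧ C) ∧ A)}.
(A ↔ (A ↔ D)): β-rule — branch into A, (A ↔ D)  //  ¬A, ¬(A ↔ D).
  branch 1 (add A, (A ↔ D)):
    (D ↔ A): β-rule — branch into D, A  //  ¬D, ¬A.
      branch 1.1 (add D, A):
        ¬((((D ∧ ¬C) ∧ ¬B) ∧ C) ∧ A): β-rule — branch into ¬(((D ∧ ¬C) ∧ ¬B) ∧ C)  //  ¬A.
          branch 1.1.1 (add ¬(((D ∧ ¬C) ∧ ¬B) ∧ C)):
            (A ↔ D): β-rule — branch into A, D  //  ¬A, ¬D.
              branch 1.1.1.1 (add A, D):
                ¬(((D ∧ ¬C) ∧ ¬B) ∧ C): β-rule — branch into ¬((D ∧ ¬C) ∧ ¬B)  //  ¬C.
                  branch 1.1.1.1.1 (add ¬((D ∧ ¬C) ∧ ¬B)):
                    ¬((D ∧ ¬C) ∧ ¬B): β-rule — branch into ¬(D ∧ ¬C)  //  ¬¬B.
                      branch 1.1.1.1.1.1 (add ¬(D ∧ ¬C)):
                        ¬(D ∧ ¬C): β-rule — branch into ¬D  //  ¬¬C.
                          branch 1.1.1.1.1.1.1 (add ¬D):
                            × closes — contains both D and ¬D.
                          branch 1.1.1.1.1.1.2 (add ¬¬C):
                            ○ open, literals {A=1, C=1, D=1}.
                      branch 1.1.1.1.1.2 (add ¬¬B):
                        ○ open, literals {A=1, B=1, D=1}.
                  branch 1.1.1.1.2 (add ¬C):
                    ○ open, literals {A=1, C=0, D=1}.
              branch 1.1.1.2 (add ¬A, ¬D):
                × closes — contains both A and ¬A.
          branch 1.1.2 (add ¬A):
            × closes — contains both A and ¬A.
      branch 1.2 (add ¬D, ¬A):
        × closes — contains both A and ¬A.
  branch 2 (add ¬A, ¬(A ↔ D)):
    (D ↔ A): β-rule — branch into D, A  //  ¬D, ¬A.
      branch 2.1 (add D, A):
        × closes — contains both A and ¬A.
      branch 2.2 (add ¬D, ¬A):
        ¬((((D ∧ ¬C) ∧ ¬B) ∧ C) ∧ A): β-rule — branch into ¬(((D ∧ ¬C) ∧ ¬B) ∧ C)  //  ¬A.
          branch 2.2.1 (add ¬(((D ∧ ¬C) ∧ ¬B) ∧ C)):
            ¬(A ↔ D): β-rule — branch into A, ¬D  //  ¬A, D.
              branch 2.2.1.1 (add A, ¬D):
                × closes — contains both A and ¬A.
              branch 2.2.1.2 (add ¬A, D):
                × closes — contains both D and ¬D.
          branch 2.2.2 (add ¬A):
            ¬(A ↔ D): β-rule — branch into A, ¬D  //  ¬A, D.
              branch 2.2.2.1 (add A, ¬D):
                × closes — contains both A and ¬A.
              branch 2.2.2.2 (add ¬A, D):
                × closes — contains both D and ¬D.
9 branches closed, 3 open.
An open branch gives a countermodel: A=1, C=1, D=1 (unmentioned atoms arbitrary); the premises hold there but the conclusion fails.

No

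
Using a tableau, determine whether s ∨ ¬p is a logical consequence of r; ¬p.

Initial set: {r; ¬p; ¬(s ∨ ¬p)}.
¬(s ∨ ¬p): α-rule — add ¬s, ¬¬p.
× closes — contains both p and ¬p.
All 1 branch closes.
Every branch closed, so the premises entail the conclusion.

Yes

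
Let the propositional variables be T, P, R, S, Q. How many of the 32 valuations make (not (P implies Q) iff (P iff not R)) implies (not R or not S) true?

Initial set: {((not (P implies Q) iff (P iff not R)) implies (not R or not S))}.
((not (P implies Q) iff (P iff not R)) implies (not R or not S)): β-rule — branch into not (not (P implies Q) iff (P iff not R))  //  (not R or not S).
  branch 1 (add not (not (P implies Q) iff (P iff not R))):
    not (not (P implies Q) iff (P iff not R)): β-rule — branch into not (P implies Q), not (P iff not R)  //  not not (P implies Q), (P iff not R).
      branch 1.1 (add not (P implies Q), not (P iff not R)):
        not (P implies Q): α-rule — add P, not Q.
        not (P iff not R): β-rule — branch into P, not not R  //  not P, not R.
          branch 1.1.1 (add P, not not R):
            ○ open, literals {P=T, Q=F, R=T}.
          branch 1.1.2 (add not P, not R):
            × closes — contains both P and not P.
      branch 1.2 (add not not (P implies Q), (P iff not R)):
        not not (P implies Q): β-rule — branch into not P  //  Q.
          branch 1.2.1 (add not P):
            (P iff not R): β-rule — branch into P, not R  //  not P, not not R.
              branch 1.2.1.1 (add P, not R):
                × closes — contains both P and not P.
              branch 1.2.1.2 (add not P, not not R):
                ○ open, literals {P=F, R=T}.
          branch 1.2.2 (add Q):
            (P iff not R): β-rule — branch into P, not R  //  not P, not not R.
              branch 1.2.2.1 (add P, not R):
                ○ open, literals {P=T, Q=T, R=F}.
              branch 1.2.2.2 (add not P, not not R):
                ○ open, literals {P=F, Q=T, R=T}.
  branch 2 (add (not R or not S)):
    (not R or not S): β-rule — branch into not R  //  not S.
      branch 2.1 (add not R):
        ○ open, literals {R=F}.
      branch 2.2 (add not S):
        ○ open, literals {S=F}.
2 branches closed, 6 open.
Each open branch fixes some atoms; the unmentioned ones are free. Counting distinct full assignments: branch {P=T, Q=F, R=T} (T, S) contributes 4 new; branch {P=F, R=T} (T, S, Q) contributes 8 new; branch {P=T, Q=T, R=F} (T, S) contributes 4 new; branch {P=F, Q=T, R=T} (T, S) contributes 0 new; branch {R=F} (T, P, S, Q) contributes 12 new; branch {S=F} (T, P, R, Q) contributes 2 new. Total: 30.

30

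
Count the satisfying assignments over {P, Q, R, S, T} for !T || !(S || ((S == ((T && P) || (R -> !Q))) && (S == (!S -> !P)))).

24

Initial set: {(!T || !(S || ((S == ((T && P) || (R -> !Q))) && (S == (!S -> !P)))))}.
(!T || !(S || ((S == ((T && P) || (R -> !Q))) && (S == (!S -> !P))))): β-rule — branch into !T  //  !(S || ((S == ((T && P) || (R -> !Q))) && (S == (!S -> !P)))).
  branch 1 (add !T):
    ○ open, literals {T=0}.
  branch 2 (add !(S || ((S == ((T && P) || (R -> !Q))) && (S == (!S -> !P))))):
    !(S || ((S == ((T && P) || (R -> !Q))) && (S == (!S -> !P)))): α-rule — add !S, !((S == ((T && P) || (R -> !Q))) && (S == (!S -> !P))).
    !((S == ((T && P) || (R -> !Q))) && (S == (!S -> !P))): β-rule — branch into !(S == ((T && P) || (R -> !Q)))  //  !(S == (!S -> !P)).
      branch 2.1 (add !(S == ((T && P) || (R -> !Q)))):
        !(S == ((T && P) || (R -> !Q))): β-rule — branch into S, !((T && P) || (R -> !Q))  //  !S, ((T && P) || (R -> !Q)).
          branch 2.1.1 (add S, !((T && P) || (R -> !Q))):
            × closes — contains both S and !S.
          branch 2.1.2 (add !S, ((T && P) || (R -> !Q))):
            ((T && P) || (R -> !Q)): β-rule — branch into (T && P)  //  (R -> !Q).
              branch 2.1.2.1 (add (T && P)):
                (T && P): α-rule — add T, P.
                ○ open, literals {P=1, S=0, T=1}.
              branch 2.1.2.2 (add (R -> !Q)):
                (R -> !Q): β-rule — branch into !R  //  !Q.
                  branch 2.1.2.2.1 (add !R):
                    ○ open, literals {R=0, S=0}.
                  branch 2.1.2.2.2 (add !Q):
                    ○ open, literals {Q=0, S=0}.
      branch 2.2 (add !(S == (!S -> !P))):
        !(S == (!S -> !P)): β-rule — branch into S, !(!S -> !P)  //  !S, (!S -> !P).
          branch 2.2.1 (add S, !(!S -> !P)):
            × closes — contains both S and !S.
          branch 2.2.2 (add !S, (!S -> !P)):
            (!S -> !P): β-rule — branch into !!S  //  !P.
              branch 2.2.2.1 (add !!S):
                × closes — contains both S and !S.
              branch 2.2.2.2 (add !P):
                ○ open, literals {P=0, S=0}.
3 branches closed, 5 open.
Each open branch fixes some atoms; the unmentioned ones are free. Counting distinct full assignments: branch {T=0} (P, Q, R, S) contributes 16 new; branch {P=1, S=0, T=1} (Q, R) contributes 4 new; branch {R=0, S=0} (P, Q, T) contributes 2 new; branch {Q=0, S=0} (P, R, T) contributes 1 new; branch {P=0, S=0} (Q, R, T) contributes 1 new. Total: 24.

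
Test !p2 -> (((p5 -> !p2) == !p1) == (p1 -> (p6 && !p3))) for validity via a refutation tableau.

Assume the negation and expand:
Initial set: {!(!p2 -> (((p5 -> !p2) == !p1) == (p1 -> (p6 && !p3))))}.
!(!p2 -> (((p5 -> !p2) == !p1) == (p1 -> (p6 && !p3)))): α-rule — add !p2, !(((p5 -> !p2) == !p1) == (p1 -> (p6 && !p3))).
!(((p5 -> !p2) == !p1) == (p1 -> (p6 && !p3))): β-rule — branch into ((p5 -> !p2) == !p1), !(p1 -> (p6 && !p3))  //  !((p5 -> !p2) == !p1), (p1 -> (p6 && !p3)).
  branch 1 (add ((p5 -> !p2) == !p1), !(p1 -> (p6 && !p3))):
    !(p1 -> (p6 && !p3)): α-rule — add p1, !(p6 && !p3).
    ((p5 -> !p2) == !p1): β-rule — branch into (p5 -> !p2), !p1  //  !(p5 -> !p2), !!p1.
      branch 1.1 (add (p5 -> !p2), !p1):
        × closes — contains both p1 and !p1.
      branch 1.2 (add !(p5 -> !p2), !!p1):
        !(p5 -> !p2): α-rule — add p5, !!p2.
        × closes — contains both p2 and !p2.
  branch 2 (add !((p5 -> !p2) == !p1), (p1 -> (p6 && !p3))):
    !((p5 -> !p2) == !p1): β-rule — branch into (p5 -> !p2), !!p1  //  !(p5 -> !p2), !p1.
      branch 2.1 (add (p5 -> !p2), !!p1):
        (p1 -> (p6 && !p3)): β-rule — branch into !p1  //  (p6 && !p3).
          branch 2.1.1 (add !p1):
            × closes — contains both p1 and !p1.
          branch 2.1.2 (add (p6 && !p3)):
            (p6 && !p3): α-rule — add p6, !p3.
            (p5 -> !p2): β-rule — branch into !p5  //  !p2.
              branch 2.1.2.1 (add !p5):
                ○ open, literals {p1=true, p2=false, p3=false, p5=false, p6=true}.
              branch 2.1.2.2 (add !p2):
                ○ open, literals {p1=true, p2=false, p3=false, p6=true}.
      branch 2.2 (add !(p5 -> !p2), !p1):
        !(p5 -> !p2): α-rule — add p5, !!p2.
        × closes — contains both p2 and !p2.
4 branches closed, 2 open.
An open branch gives a countermodel: p1=true, p2=false, p3=false, p5=false, p6=true (unmentioned atoms arbitrary); under it the original formula is false.

Not valid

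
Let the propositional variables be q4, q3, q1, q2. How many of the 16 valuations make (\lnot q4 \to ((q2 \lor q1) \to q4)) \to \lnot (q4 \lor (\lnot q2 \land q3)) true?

7

Initial set: {((\lnot q4 \to ((q2 \lor q1) \to q4)) \to \lnot (q4 \lor (\lnot q2 \land q3)))}.
((\lnot q4 \to ((q2 \lor q1) \to q4)) \to \lnot (q4 \lor (\lnot q2 \land q3))): β-rule — branch into \lnot (\lnot q4 \to ((q2 \lor q1) \to q4))  //  \lnot (q4 \lor (\lnot q2 \land q3)).
  branch 1 (add \lnot (\lnot q4 \to ((q2 \lor q1) \to q4))):
    \lnot (\lnot q4 \to ((q2 \lor q1) \to q4)): α-rule — add \lnot q4, \lnot ((q2 \lor q1) \to q4).
    \lnot ((q2 \lor q1) \to q4): α-rule — add (q2 \lor q1), \lnot q4.
    (q2 \lor q1): β-rule — branch into q2  //  q1.
      branch 1.1 (add q2):
        ○ open, literals {q2=1, q4=0}.
      branch 1.2 (add q1):
        ○ open, literals {q1=1, q4=0}.
  branch 2 (add \lnot (q4 \lor (\lnot q2 \land q3))):
    \lnot (q4 \lor (\lnot q2 \land q3)): α-rule — add \lnot q4, \lnot (\lnot q2 \land q3).
    \lnot (\lnot q2 \land q3): β-rule — branch into \lnot \lnot q2  //  \lnot q3.
      branch 2.1 (add \lnot \lnot q2):
        ○ open, literals {q2=1, q4=0}.
      branch 2.2 (add \lnot q3):
        ○ open, literals {q3=0, q4=0}.
0 branches closed, 4 open.
Each open branch fixes some atoms; the unmentioned ones are free. Counting distinct full assignments: branch {q2=1, q4=0} (q3, q1) contributes 4 new; branch {q1=1, q4=0} (q3, q2) contributes 2 new; branch {q2=1, q4=0} (q3, q1) contributes 0 new; branch {q3=0, q4=0} (q1, q2) contributes 1 new. Total: 7.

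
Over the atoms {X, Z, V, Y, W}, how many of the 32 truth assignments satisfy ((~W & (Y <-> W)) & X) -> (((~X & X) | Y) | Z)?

30

Initial set: {(((~W & (Y <-> W)) & X) -> (((~X & X) | Y) | Z))}.
(((~W & (Y <-> W)) & X) -> (((~X & X) | Y) | Z)): β-rule — branch into ~((~W & (Y <-> W)) & X)  //  (((~X & X) | Y) | Z).
  branch 1 (add ~((~W & (Y <-> W)) & X)):
    ~((~W & (Y <-> W)) & X): β-rule — branch into ~(~W & (Y <-> W))  //  ~X.
      branch 1.1 (add ~(~W & (Y <-> W))):
        ~(~W & (Y <-> W)): β-rule — branch into ~~W  //  ~(Y <-> W).
          branch 1.1.1 (add ~~W):
            ○ open, literals {W=true}.
          branch 1.1.2 (add ~(Y <-> W)):
            ~(Y <-> W): β-rule — branch into Y, ~W  //  ~Y, W.
              branch 1.1.2.1 (add Y, ~W):
                ○ open, literals {W=false, Y=true}.
              branch 1.1.2.2 (add ~Y, W):
                ○ open, literals {W=true, Y=false}.
      branch 1.2 (add ~X):
        ○ open, literals {X=false}.
  branch 2 (add (((~X & X) | Y) | Z)):
    (((~X & X) | Y) | Z): β-rule — branch into ((~X & X) | Y)  //  Z.
      branch 2.1 (add ((~X & X) | Y)):
        ((~X & X) | Y): β-rule — branch into (~X & X)  //  Y.
          branch 2.1.1 (add (~X & X)):
            (~X & X): α-rule — add ~X, X.
            × closes — contains both X and ~X.
          branch 2.1.2 (add Y):
            ○ open, literals {Y=true}.
      branch 2.2 (add Z):
        ○ open, literals {Z=true}.
1 branch closed, 6 open.
Each open branch fixes some atoms; the unmentioned ones are free. Counting distinct full assignments: branch {W=true} (X, Z, V, Y) contributes 16 new; branch {W=false, Y=true} (X, Z, V) contributes 8 new; branch {W=true, Y=false} (X, Z, V) contributes 0 new; branch {X=false} (Z, V, Y, W) contributes 4 new; branch {Y=true} (X, Z, V, W) contributes 0 new; branch {Z=true} (X, V, Y, W) contributes 2 new. Total: 30.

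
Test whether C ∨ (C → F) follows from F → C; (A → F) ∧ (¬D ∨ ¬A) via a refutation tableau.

Initial set: {(F → C); ((A → F) ∧ (¬D ∨ ¬A)); ¬(C ∨ (C → F))}.
((A → F) ∧ (¬D ∨ ¬A)): α-rule — add (A → F), (¬D ∨ ¬A).
¬(C ∨ (C → F)): α-rule — add ¬C, ¬(C → F).
¬(C → F): α-rule — add C, ¬F.
× closes — contains both C and ¬C.
All 1 branch closes.
Every branch closed, so the premises entail the conclusion.

Yes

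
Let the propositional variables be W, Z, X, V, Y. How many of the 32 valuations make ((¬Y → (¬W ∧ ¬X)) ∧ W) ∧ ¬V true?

Initial set: {(((¬Y → (¬W ∧ ¬X)) ∧ W) ∧ ¬V)}.
(((¬Y → (¬W ∧ ¬X)) ∧ W) ∧ ¬V): α-rule — add ((¬Y → (¬W ∧ ¬X)) ∧ W), ¬V.
((¬Y → (¬W ∧ ¬X)) ∧ W): α-rule — add (¬Y → (¬W ∧ ¬X)), W.
(¬Y → (¬W ∧ ¬X)): β-rule — branch into ¬¬Y  //  (¬W ∧ ¬X).
  branch 1 (add ¬¬Y):
    ○ open, literals {V=F, W=T, Y=T}.
  branch 2 (add (¬W ∧ ¬X)):
    (¬W ∧ ¬X): α-rule — add ¬W, ¬X.
    × closes — contains both W and ¬W.
1 branch closed, 1 open.
Each open branch fixes some atoms; the unmentioned ones are free. Counting distinct full assignments: branch {V=F, W=T, Y=T} (Z, X) contributes 4 new. Total: 4.

4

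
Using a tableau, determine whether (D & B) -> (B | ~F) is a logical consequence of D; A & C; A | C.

Yes

Initial set: {D; (A & C); (A | C); ~((D & B) -> (B | ~F))}.
(A & C): α-rule — add A, C.
~((D & B) -> (B | ~F)): α-rule — add (D & B), ~(B | ~F).
(D & B): α-rule — add D, B.
~(B | ~F): α-rule — add ~B, ~~F.
× closes — contains both B and ~B.
All 1 branch closes.
Every branch closed, so the premises entail the conclusion.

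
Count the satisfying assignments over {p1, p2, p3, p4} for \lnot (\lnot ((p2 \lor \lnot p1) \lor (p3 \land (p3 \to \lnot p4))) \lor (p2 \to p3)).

4

Initial set: {\lnot (\lnot ((p2 \lor \lnot p1) \lor (p3 \land (p3 \to \lnot p4))) \lor (p2 \to p3))}.
\lnot (\lnot ((p2 \lor \lnot p1) \lor (p3 \land (p3 \to \lnot p4))) \lor (p2 \to p3)): α-rule — add \lnot \lnot ((p2 \lor \lnot p1) \lor (p3 \land (p3 \to \lnot p4))), \lnot (p2 \to p3).
\lnot (p2 \to p3): α-rule — add p2, \lnot p3.
\lnot \lnot ((p2 \lor \lnot p1) \lor (p3 \land (p3 \to \lnot p4))): β-rule — branch into (p2 \lor \lnot p1)  //  (p3 \land (p3 \to \lnot p4)).
  branch 1 (add (p2 \lor \lnot p1)):
    (p2 \lor \lnot p1): β-rule — branch into p2  //  \lnot p1.
      branch 1.1 (add p2):
        ○ open, literals {p2=T, p3=F}.
      branch 1.2 (add \lnot p1):
        ○ open, literals {p1=F, p2=T, p3=F}.
  branch 2 (add (p3 \land (p3 \to \lnot p4))):
    (p3 \land (p3 \to \lnot p4)): α-rule — add p3, (p3 \to \lnot p4).
    × closes — contains both p3 and \lnot p3.
1 branch closed, 2 open.
Each open branch fixes some atoms; the unmentioned ones are free. Counting distinct full assignments: branch {p2=T, p3=F} (p1, p4) contributes 4 new; branch {p1=F, p2=T, p3=F} (p4) contributes 0 new. Total: 4.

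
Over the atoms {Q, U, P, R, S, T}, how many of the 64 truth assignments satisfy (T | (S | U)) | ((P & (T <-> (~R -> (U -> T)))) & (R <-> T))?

Initial set: {((T | (S | U)) | ((P & (T <-> (~R -> (U -> T)))) & (R <-> T)))}.
((T | (S | U)) | ((P & (T <-> (~R -> (U -> T)))) & (R <-> T))): β-rule — branch into (T | (S | U))  //  ((P & (T <-> (~R -> (U -> T)))) & (R <-> T)).
  branch 1 (add (T | (S | U))):
    (T | (S | U)): β-rule — branch into T  //  (S | U).
      branch 1.1 (add T):
        ○ open, literals {T=1}.
      branch 1.2 (add (S | U)):
        (S | U): β-rule — branch into S  //  U.
          branch 1.2.1 (add S):
            ○ open, literals {S=1}.
          branch 1.2.2 (add U):
            ○ open, literals {U=1}.
  branch 2 (add ((P & (T <-> (~R -> (U -> T)))) & (R <-> T))):
    ((P & (T <-> (~R -> (U -> T)))) & (R <-> T)): α-rule — add (P & (T <-> (~R -> (U -> T)))), (R <-> T).
    (P & (T <-> (~R -> (U -> T)))): α-rule — add P, (T <-> (~R -> (U -> T))).
    (R <-> T): β-rule — branch into R, T  //  ~R, ~T.
      branch 2.1 (add R, T):
        (T <-> (~R -> (U -> T))): β-rule — branch into T, (~R -> (U -> T))  //  ~T, ~(~R -> (U -> T)).
          branch 2.1.1 (add T, (~R -> (U -> T))):
            (~R -> (U -> T)): β-rule — branch into ~~R  //  (U -> T).
              branch 2.1.1.1 (add ~~R):
                ○ open, literals {P=1, R=1, T=1}.
              branch 2.1.1.2 (add (U -> T)):
                (U -> T): β-rule — branch into ~U  //  T.
                  branch 2.1.1.2.1 (add ~U):
                    ○ open, literals {P=1, R=1, T=1, U=0}.
                  branch 2.1.1.2.2 (add T):
                    ○ open, literals {P=1, R=1, T=1}.
          branch 2.1.2 (add ~T, ~(~R -> (U -> T))):
            × closes — contains both T and ~T.
      branch 2.2 (add ~R, ~T):
        (T <-> (~R -> (U -> T))): β-rule — branch into T, (~R -> (U -> T))  //  ~T, ~(~R -> (U -> T)).
          branch 2.2.1 (add T, (~R -> (U -> T))):
            × closes — contains both T and ~T.
          branch 2.2.2 (add ~T, ~(~R -> (U -> T))):
            ~(~R -> (U -> T)): α-rule — add ~R, ~(U -> T).
            ~(U -> T): α-rule — add U, ~T.
            ○ open, literals {P=1, R=0, T=0, U=1}.
2 branches closed, 7 open.
Each open branch fixes some atoms; the unmentioned ones are free. Counting distinct full assignments: branch {T=1} (Q, U, P, R, S) contributes 32 new; branch {S=1} (Q, U, P, R, T) contributes 16 new; branch {U=1} (Q, P, R, S, T) contributes 8 new; branch {P=1, R=1, T=1} (Q, U, S) contributes 0 new; branch {P=1, R=1, T=1, U=0} (Q, S) contributes 0 new; branch {P=1, R=1, T=1} (Q, U, S) contributes 0 new; branch {P=1, R=0, T=0, U=1} (Q, S) contributes 0 new. Total: 56.

56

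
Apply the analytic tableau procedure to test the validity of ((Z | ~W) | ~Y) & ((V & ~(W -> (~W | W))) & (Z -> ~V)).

Assume the negation and expand:
Initial set: {~(((Z | ~W) | ~Y) & ((V & ~(W -> (~W | W))) & (Z -> ~V)))}.
~(((Z | ~W) | ~Y) & ((V & ~(W -> (~W | W))) & (Z -> ~V))): β-rule — branch into ~((Z | ~W) | ~Y)  //  ~((V & ~(W -> (~W | W))) & (Z -> ~V)).
  branch 1 (add ~((Z | ~W) | ~Y)):
    ~((Z | ~W) | ~Y): α-rule — add ~(Z | ~W), ~~Y.
    ~(Z | ~W): α-rule — add ~Z, ~~W.
    ○ open, literals {W=1, Y=1, Z=0}.
  branch 2 (add ~((V & ~(W -> (~W | W))) & (Z -> ~V))):
    ~((V & ~(W -> (~W | W))) & (Z -> ~V)): β-rule — branch into ~(V & ~(W -> (~W | W)))  //  ~(Z -> ~V).
      branch 2.1 (add ~(V & ~(W -> (~W | W)))):
        ~(V & ~(W -> (~W | W))): β-rule — branch into ~V  //  ~~(W -> (~W | W)).
          branch 2.1.1 (add ~V):
            ○ open, literals {V=0}.
          branch 2.1.2 (add ~~(W -> (~W | W))):
            ~~(W -> (~W | W)): β-rule — branch into ~W  //  (~W | W).
              branch 2.1.2.1 (add ~W):
                ○ open, literals {W=0}.
              branch 2.1.2.2 (add (~W | W)):
                (~W | W): β-rule — branch into ~W  //  W.
                  branch 2.1.2.2.1 (add ~W):
                    ○ open, literals {W=0}.
                  branch 2.1.2.2.2 (add W):
                    ○ open, literals {W=1}.
      branch 2.2 (add ~(Z -> ~V)):
        ~(Z -> ~V): α-rule — add Z, ~~V.
        ○ open, literals {V=1, Z=1}.
0 branches closed, 6 open.
An open branch gives a countermodel: W=1, Y=1, Z=0 (unmentioned atoms arbitrary); under it the original formula is false.

Not valid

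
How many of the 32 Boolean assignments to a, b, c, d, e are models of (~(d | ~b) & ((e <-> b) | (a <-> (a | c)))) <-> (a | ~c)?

13

Initial set: {T ((~(d | ~b) & ((e <-> b) | (a <-> (a | c)))) <-> (a | ~c))}.
T ((~(d | ~b) & ((e <-> b) | (a <-> (a | c)))) <-> (a | ~c)): β-rule — branch into T (~(d | ~b) & ((e <-> b) | (a <-> (a | c)))), T (a | ~c)  //  F (~(d | ~b) & ((e <-> b) | (a <-> (a | c)))), F (a | ~c).
  branch 1 (add T (~(d | ~b) & ((e <-> b) | (a <-> (a | c)))), T (a | ~c)):
    T (~(d | ~b) & ((e <-> b) | (a <-> (a | c)))): α-rule — add T ~(d | ~b), T ((e <-> b) | (a <-> (a | c))).
    T ~(d | ~b): α-rule — add F d, F ~b.
    T (a | ~c): β-rule — branch into T a  //  T ~c.
      branch 1.1 (add T a):
        T ((e <-> b) | (a <-> (a | c))): β-rule — branch into T (e <-> b)  //  T (a <-> (a | c)).
          branch 1.1.1 (add T (e <-> b)):
            T (e <-> b): β-rule — branch into T e, T b  //  F e, F b.
              branch 1.1.1.1 (add T e, T b):
                ○ open, literals {a=true, b=true, d=false, e=true}.
              branch 1.1.1.2 (add F e, F b):
                × closes — contains both b and ~b.
          branch 1.1.2 (add T (a <-> (a | c))):
            T (a <-> (a | c)): β-rule — branch into T a, T (a | c)  //  F a, F (a | c).
              branch 1.1.2.1 (add T a, T (a | c)):
                T (a | c): β-rule — branch into T a  //  T c.
                  branch 1.1.2.1.1 (add T a):
                    ○ open, literals {a=true, b=true, d=false}.
                  branch 1.1.2.1.2 (add T c):
                    ○ open, literals {a=true, b=true, c=true, d=false}.
              branch 1.1.2.2 (add F a, F (a | c)):
                × closes — contains both a and ~a.
      branch 1.2 (add T ~c):
        T ((e <-> b) | (a <-> (a | c))): β-rule — branch into T (e <-> b)  //  T (a <-> (a | c)).
          branch 1.2.1 (add T (e <-> b)):
            T (e <-> b): β-rule — branch into T e, T b  //  F e, F b.
              branch 1.2.1.1 (add T e, T b):
                ○ open, literals {b=true, c=false, d=false, e=true}.
              branch 1.2.1.2 (add F e, F b):
                × closes — contains both b and ~b.
          branch 1.2.2 (add T (a <-> (a | c))):
            T (a <-> (a | c)): β-rule — branch into T a, T (a | c)  //  F a, F (a | c).
              branch 1.2.2.1 (add T a, T (a | c)):
                T (a | c): β-rule — branch into T a  //  T c.
                  branch 1.2.2.1.1 (add T a):
                    ○ open, literals {a=true, b=true, c=false, d=false}.
                  branch 1.2.2.1.2 (add T c):
                    × closes — contains both c and ~c.
              branch 1.2.2.2 (add F a, F (a | c)):
                F (a | c): α-rule — add F a, F c.
                ○ open, literals {a=false, b=true, c=false, d=false}.
  branch 2 (add F (~(d | ~b) & ((e <-> b) | (a <-> (a | c)))), F (a | ~c)):
    F (a | ~c): α-rule — add F a, F ~c.
    F (~(d | ~b) & ((e <-> b) | (a <-> (a | c)))): β-rule — branch into F ~(d | ~b)  //  F ((e <-> b) | (a <-> (a | c))).
      branch 2.1 (add F ~(d | ~b)):
        F ~(d | ~b): β-rule — branch into T d  //  T ~b.
          branch 2.1.1 (add T d):
            ○ open, literals {a=false, c=true, d=true}.
          branch 2.1.2 (add T ~b):
            ○ open, literals {a=false, b=false, c=true}.
      branch 2.2 (add F ((e <-> b) | (a <-> (a | c)))):
        F ((e <-> b) | (a <-> (a | c))): α-rule — add F (e <-> b), F (a <-> (a | c)).
        F (e <-> b): β-rule — branch into T e, F b  //  F e, T b.
          branch 2.2.1 (add T e, F b):
            F (a <-> (a | c)): β-rule — branch into T a, F (a | c)  //  F a, T (a | c).
              branch 2.2.1.1 (add T a, F (a | c)):
                × closes — contains both a and ~a.
              branch 2.2.1.2 (add F a, T (a | c)):
                T (a | c): β-rule — branch into T a  //  T c.
                  branch 2.2.1.2.1 (add T a):
                    × closes — contains both a and ~a.
                  branch 2.2.1.2.2 (add T c):
                    ○ open, literals {a=false, b=false, c=true, e=true}.
          branch 2.2.2 (add F e, T b):
            F (a <-> (a | c)): β-rule — branch into T a, F (a | c)  //  F a, T (a | c).
              branch 2.2.2.1 (add T a, F (a | c)):
                × closes — contains both a and ~a.
              branch 2.2.2.2 (add F a, T (a | c)):
                T (a | c): β-rule — branch into T a  //  T c.
                  branch 2.2.2.2.1 (add T a):
                    × closes — contains both a and ~a.
                  branch 2.2.2.2.2 (add T c):
                    ○ open, literals {a=false, b=true, c=true, e=false}.
8 branches closed, 10 open.
Each open branch fixes some atoms; the unmentioned ones are free. Counting distinct full assignments: branch {a=true, b=true, d=false, e=true} (c) contributes 2 new; branch {a=true, b=true, d=false} (c, e) contributes 2 new; branch {a=true, b=true, c=true, d=false} (e) contributes 0 new; branch {b=true, c=false, d=false, e=true} (a) contributes 1 new; branch {a=true, b=true, c=false, d=false} (e) contributes 0 new; branch {a=false, b=true, c=false, d=false} (e) contributes 1 new; branch {a=false, c=true, d=true} (b, e) contributes 4 new; branch {a=false, b=false, c=true} (d, e) contributes 2 new; branch {a=false, b=false, c=true, e=true} (d) contributes 0 new; branch {a=false, b=true, c=true, e=false} (d) contributes 1 new. Total: 13.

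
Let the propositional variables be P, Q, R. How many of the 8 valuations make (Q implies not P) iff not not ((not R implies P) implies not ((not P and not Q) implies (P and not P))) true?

5

Initial set: {T ((Q implies not P) iff not not ((not R implies P) implies not ((not P and not Q) implies (P and not P))))}.
T ((Q implies not P) iff not not ((not R implies P) implies not ((not P and not Q) implies (P and not P)))): β-rule — branch into T (Q implies not P), T not not ((not R implies P) implies not ((not P and not Q) implies (P and not P)))  //  F (Q implies not P), F not not ((not R implies P) implies not ((not P and not Q) implies (P and not P))).
  branch 1 (add T (Q implies not P), T not not ((not R implies P) implies not ((not P and not Q) implies (P and not P)))):
    T not not ((not R implies P) implies not ((not P and not Q) implies (P and not P))): drop double negation, giving T ((not R implies P) implies not ((not P and not Q) implies (P and not P))).
    T (Q implies not P): β-rule — branch into F Q  //  T not P.
      branch 1.1 (add F Q):
        T ((not R implies P) implies not ((not P and not Q) implies (P and not P))): β-rule — branch into F (not R implies P)  //  T not ((not P and not Q) implies (P and not P)).
          branch 1.1.1 (add F (not R implies P)):
            F (not R implies P): α-rule — add T not R, F P.
            ○ open, literals {P=false, Q=false, R=false}.
          branch 1.1.2 (add T not ((not P and not Q) implies (P and not P))):
            T not ((not P and not Q) implies (P and not P)): α-rule — add T (not P and not Q), F (P and not P).
            T (not P and not Q): α-rule — add T not P, T not Q.
            F (P and not P): β-rule — branch into F P  //  F not P.
              branch 1.1.2.1 (add F P):
                ○ open, literals {P=false, Q=false}.
              branch 1.1.2.2 (add F not P):
                × closes — contains both P and not P.
      branch 1.2 (add T not P):
        T ((not R implies P) implies not ((not P and not Q) implies (P and not P))): β-rule — branch into F (not R implies P)  //  T not ((not P and not Q) implies (P and not P)).
          branch 1.2.1 (add F (not R implies P)):
            F (not R implies P): α-rule — add T not R, F P.
            ○ open, literals {P=false, R=false}.
          branch 1.2.2 (add T not ((not P and not Q) implies (P and not P))):
            T not ((not P and not Q) implies (P and not P)): α-rule — add T (not P and not Q), F (P and not P).
            T (not P and not Q): α-rule — add T not P, T not Q.
            F (P and not P): β-rule — branch into F P  //  F not P.
              branch 1.2.2.1 (add F P):
                ○ open, literals {P=false, Q=false}.
              branch 1.2.2.2 (add F not P):
                × closes — contains both P and not P.
  branch 2 (add F (Q implies not P), F not not ((not R implies P) implies not ((not P and not Q) implies (P and not P)))):
    F (Q implies not P): α-rule — add T Q, F not P.
    F not not ((not R implies P) implies not ((not P and not Q) implies (P and not P))): drop double negation, giving F ((not R implies P) implies not ((not P and not Q) implies (P and not P))).
    F ((not R implies P) implies not ((not P and not Q) implies (P and not P))): α-rule — add T (not R implies P), F not ((not P and not Q) implies (P and not P)).
    T (not R implies P): β-rule — branch into F not R  //  T P.
      branch 2.1 (add F not R):
        F not ((not P and not Q) implies (P and not P)): β-rule — branch into F (not P and not Q)  //  T (P and not P).
          branch 2.1.1 (add F (not P and not Q)):
            F (not P and not Q): β-rule — branch into F not P  //  F not Q.
              branch 2.1.1.1 (add F not P):
                ○ open, literals {P=true, Q=true, R=true}.
              branch 2.1.1.2 (add F not Q):
                ○ open, literals {P=true, Q=true, R=true}.
          branch 2.1.2 (add T (P and not P)):
            T (P and not P): α-rule — add T P, T not P.
            × closes — contains both P and not P.
      branch 2.2 (add T P):
        F not ((not P and not Q) implies (P and not P)): β-rule — branch into F (not P and not Q)  //  T (P and not P).
          branch 2.2.1 (add F (not P and not Q)):
            F (not P and not Q): β-rule — branch into F not P  //  F not Q.
              branch 2.2.1.1 (add F not P):
                ○ open, literals {P=true, Q=true}.
              branch 2.2.1.2 (add F not Q):
                ○ open, literals {P=true, Q=true}.
          branch 2.2.2 (add T (P and not P)):
            T (P and not P): α-rule — add T P, T not P.
            × closes — contains both P and not P.
4 branches closed, 8 open.
Each open branch fixes some atoms; the unmentioned ones are free. Counting distinct full assignments: branch {P=false, Q=false, R=false} (none free) contributes 1 new; branch {P=false, Q=false} (R) contributes 1 new; branch {P=false, R=false} (Q) contributes 1 new; branch {P=false, Q=false} (R) contributes 0 new; branch {P=true, Q=true, R=true} (none free) contributes 1 new; branch {P=true, Q=true, R=true} (none free) contributes 0 new; branch {P=true, Q=true} (R) contributes 1 new; branch {P=true, Q=true} (R) contributes 0 new. Total: 5.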